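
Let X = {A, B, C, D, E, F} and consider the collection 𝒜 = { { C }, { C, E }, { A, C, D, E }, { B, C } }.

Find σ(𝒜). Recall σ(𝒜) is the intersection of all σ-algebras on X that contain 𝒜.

σ(𝒜) (32 sets): { {}, { B }, { C }, { E }, { F }, { A, D }, { B, C }, { B, E }, { B, F }, { C, E }, { C, F }, { E, F }, { A, B, D }, { A, C, D }, { A, D, E }, { A, D, F }, { B, C, E }, { B, C, F }, { B, E, F }, { C, E, F }, { A, B, C, D }, { A, B, D, E }, { A, B, D, F }, { A, C, D, E }, { A, C, D, F }, { A, D, E, F }, { B, C, E, F }, { A, B, C, D, E }, { A, B, C, D, F }, { A, B, D, E, F }, { A, C, D, E, F }, X }

Check:
Start: 𝒜 ∪ {∅, X} = { {}, { C }, { B, C }, { C, E }, { A, C, D, E }, X }.
Pass 1: +6 →
  { B, F }  = complement { A, C, D, E }
  { B, C, E }  = { B, C } ∪ { C, E }
  { A, B, D, F }  = complement { C, E }
  { A, D, E, F }  = complement { B, C }
  { A, B, C, D, E }  = { B, C } ∪ { A, C, D, E }
  { A, B, D, E, F }  = complement { C }
Pass 2 adds 6:
  { F }  = complement { A, B, C, D, E }
  { A, D, F }  = complement { B, C, E }
  { B, C, F }  = { B, F } ∪ { C }
  { B, C, E, F }  = { B, F } ∪ { B, C, E }
  { A, B, C, D, F }  = { A, B, D, F } ∪ { C }
  { A, C, D, E, F }  = { A, D, E, F } ∪ { C }
Pass 3: +7 →
  { B }  = complement { A, C, D, E, F }
  { E }  = complement { A, B, C, D, F }
  { A, D }  = complement { B, C, E, F }
  { C, F }  = { C } ∪ { F }
  { A, D, E }  = complement { B, C, F }
  { C, E, F }  = { C, E } ∪ { F }
  { A, C, D, F }  = { C } ∪ { A, D, F }
Pass 4 adds 7:
  { B, E }  = complement { A, C, D, F }
  { E, F }  = { F } ∪ { E }
  { A, B, D }  = complement { C, E, F }
  { A, C, D }  = { C } ∪ { A, D }
  { B, E, F }  = { B, F } ∪ { E }
  { A, B, C, D }  = { B, C } ∪ { A, D }
  { A, B, D, E }  = complement { C, F }
After Pass 5 the family is unchanged; done.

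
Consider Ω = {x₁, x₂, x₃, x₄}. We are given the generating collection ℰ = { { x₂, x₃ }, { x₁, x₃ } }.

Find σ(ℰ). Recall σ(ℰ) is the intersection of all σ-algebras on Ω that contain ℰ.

Take S₀ = ℰ ∪ {∅, Ω} = { ∅, { x₁, x₃ }, { x₂, x₃ }, Ω }.
Iteration 1 (3 new):
  { x₁, x₄ }  = { x₂, x₃ }ᶜ
  { x₂, x₄ }  = { x₁, x₃ }ᶜ
  { x₁, x₂, x₃ }  = { x₁, x₃ } ∪ { x₂, x₃ }
  (now 7)
Iteration 2: 4 new —
  { x₄ }  = { x₁, x₂, x₃ }ᶜ
  { x₁, x₂, x₄ }  = { x₁, x₄ } ∪ { x₂, x₄ }
  { x₁, x₃, x₄ }  = { x₁, x₄ } ∪ { x₁, x₃ }
  { x₂, x₃, x₄ }  = { x₂, x₃ } ∪ { x₂, x₄ }
  (now 11)
Iteration 3 (3 new):
  { x₁ }  = { x₂, x₃, x₄ }ᶜ
  { x₂ }  = { x₁, x₃, x₄ }ᶜ
  { x₃ }  = { x₁, x₂, x₄ }ᶜ
  (now 14)
Iteration 4. New:
  { x₁, x₂ }  = { x₂ } ∪ { x₁ }
  { x₃, x₄ }  = { x₃ } ∪ { x₄ }
  (now 16)
Iteration 5: stable.

Therefore σ(ℰ) = { ∅, { x₁ }, { x₂ }, { x₃ }, { x₄ }, { x₁, x₂ }, { x₁, x₃ }, { x₁, x₄ }, { x₂, x₃ }, { x₂, x₄ }, { x₃, x₄ }, { x₁, x₂, x₃ }, { x₁, x₂, x₄ }, { x₁, x₃, x₄ }, { x₂, x₃, x₄ }, Ω } (|σ(ℰ)| = 16).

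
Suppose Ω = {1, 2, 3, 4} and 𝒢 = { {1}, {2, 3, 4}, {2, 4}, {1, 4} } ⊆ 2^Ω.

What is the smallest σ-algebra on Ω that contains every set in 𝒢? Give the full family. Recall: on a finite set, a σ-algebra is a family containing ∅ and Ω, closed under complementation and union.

σ(𝒢) = { ∅, {1}, {2}, {3}, {4}, {1, 2}, {1, 3}, {1, 4}, {2, 3}, {2, 4}, {3, 4}, {1, 2, 3}, {1, 2, 4}, {1, 3, 4}, {2, 3, 4}, Ω }

Working:
Seed the family with 𝒢 together with ∅ and Ω: { ∅, {1}, {1, 4}, {2, 4}, {2, 3, 4}, Ω }.
Step 1 adds 3:
  {1, 3}  = ᶜ of {2, 4}
  {2, 3}  = ᶜ of {1, 4}
  {1, 2, 4}  = {1, 4} ∪ {2, 4}
  (now 9)
Step 2 (3 new):
  {3}  = ᶜ of {1, 2, 4}
  {1, 2, 3}  = {2, 3} ∪ {1, 3}
  {1, 3, 4}  = {1, 4} ∪ {1, 3}
  (now 12)
Step 3 (2 new):
  {2}  = ᶜ of {1, 3, 4}
  {4}  = ᶜ of {1, 2, 3}
  (now 14)
Step 4 (2 new):
  {1, 2}  = {2} ∪ {1}
  {3, 4}  = {3} ∪ {4}
  (now 16)
Step 5: already closed under ᶜ and ∪.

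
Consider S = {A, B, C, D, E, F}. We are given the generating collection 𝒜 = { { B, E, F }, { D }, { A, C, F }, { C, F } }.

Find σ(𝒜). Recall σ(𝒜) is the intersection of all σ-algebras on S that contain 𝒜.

Begin from { {  }, { D }, { C, F }, { A, C, F }, { B, E, F }, S } (that is, 𝒜 plus ∅ and S).
Iteration 1 (8 new):
  { A, C, D }  = complement { B, E, F }
  { B, D, E }  = complement { A, C, F }
  { C, D, F }  = { C, F } ∪ { D }
  { A, B, D, E }  = complement { C, F }
  { A, C, D, F }  = { A, C, F } ∪ { D }
  { B, C, E, F }  = { C, F } ∪ { B, E, F }
  { B, D, E, F }  = { D } ∪ { B, E, F }
  { A, B, C, E, F }  = complement { D }
  [14 total]
Iteration 2 (7 new):
  { A, C }  = complement { B, D, E, F }
  { A, D }  = complement { B, C, E, F }
  { B, E }  = complement { A, C, D, F }
  { A, B, E }  = complement { C, D, F }
  { A, B, C, D, E }  = { A, B, D, E } ∪ { A, C, D }
  { A, B, D, E, F }  = { B, E, F } ∪ { A, B, D, E }
  { B, C, D, E, F }  = { B, C, E, F } ∪ { B, D, E, F }
  [21 total]
Iteration 3. New:
  { A }  = complement { B, C, D, E, F }
  { C }  = complement { A, B, D, E, F }
  { F }  = complement { A, B, C, D, E }
  { A, B, C, E }  = { B, E } ∪ { A, C }
  { A, B, E, F }  = { B, E, F } ∪ { A, B, E }
  [26 total]
Iteration 4. New:
  { A, F }  = { A } ∪ { F }
  { C, D }  = complement { A, B, E, F }
  { D, F }  = complement { A, B, C, E }
  { A, D, F }  = { F } ∪ { A, D }
  { B, C, E }  = { B, E } ∪ { C }
  { B, C, D, E }  = { C } ∪ { B, D, E }
  [32 total]
Iteration 5: stable.

σ(𝒜) = { {  }, { A }, { C }, { D }, { F }, { A, C }, { A, D }, { A, F }, { B, E }, { C, D }, { C, F }, { D, F }, { A, B, E }, { A, C, D }, { A, C, F }, { A, D, F }, { B, C, E }, { B, D, E }, { B, E, F }, { C, D, F }, { A, B, C, E }, { A, B, D, E }, { A, B, E, F }, { A, C, D, F }, { B, C, D, E }, { B, C, E, F }, { B, D, E, F }, { A, B, C, D, E }, { A, B, C, E, F }, { A, B, D, E, F }, { B, C, D, E, F }, S }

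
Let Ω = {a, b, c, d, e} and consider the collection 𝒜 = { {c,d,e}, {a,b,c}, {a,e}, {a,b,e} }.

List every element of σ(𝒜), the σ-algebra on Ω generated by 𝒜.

Begin from { {}, {a,e}, {a,b,c}, {a,b,e}, {c,d,e}, Ω } (that is, 𝒜 plus ∅ and Ω).
Round 1. New:
  {a,b}  = {c,d,e}ᶜ
  {c,d}  = {a,b,e}ᶜ
  {d,e}  = {a,b,c}ᶜ
  {b,c,d}  = {a,e}ᶜ
  {a,b,c,e}  = {a,b,e} ∪ {a,b,c}
  {a,c,d,e}  = {c,d,e} ∪ {a,e}
Round 2 adds 6:
  {b}  = {a,c,d,e}ᶜ
  {d}  = {a,b,c,e}ᶜ
  {a,d,e}  = {d,e} ∪ {a,e}
  {a,b,c,d}  = {c,d} ∪ {a,b,c}
  {a,b,d,e}  = {a,b} ∪ {d,e}
  {b,c,d,e}  = {c,d,e} ∪ {b,c,d}
Round 3 adds 7:
  {a}  = {b,c,d,e}ᶜ
  {c}  = {a,b,d,e}ᶜ
  {e}  = {a,b,c,d}ᶜ
  {b,c}  = {a,d,e}ᶜ
  {b,d}  = {d} ∪ {b}
  {a,b,d}  = {a,b} ∪ {d}
  {b,d,e}  = {d,e} ∪ {b}
Round 4: +7 →
  {a,c}  = {b,d,e}ᶜ
  {a,d}  = {d} ∪ {a}
  {b,e}  = {b} ∪ {e}
  {c,e}  = {a,b,d}ᶜ
  {a,c,d}  = {c,d} ∪ {a}
  {a,c,e}  = {b,d}ᶜ
  {b,c,e}  = {e} ∪ {b,c}
Round 5: closed — nothing new.

|σ(𝒜)| = 32.  σ(𝒜) = { {}, {a}, {b}, {c}, {d}, {e}, {a,b}, {a,c}, {a,d}, {a,e}, {b,c}, {b,d}, {b,e}, {c,d}, {c,e}, {d,e}, {a,b,c}, {a,b,d}, {a,b,e}, {a,c,d}, {a,c,e}, {a,d,e}, {b,c,d}, {b,c,e}, {b,d,e}, {c,d,e}, {a,b,c,d}, {a,b,c,e}, {a,b,d,e}, {a,c,d,e}, {b,c,d,e}, Ω }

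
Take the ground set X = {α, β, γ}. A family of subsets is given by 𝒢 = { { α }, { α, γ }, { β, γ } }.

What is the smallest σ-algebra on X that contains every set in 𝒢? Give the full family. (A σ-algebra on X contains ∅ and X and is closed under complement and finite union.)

σ(𝒢) (8 sets): { {}, { α }, { β }, { γ }, { α, β }, { α, γ }, { β, γ }, X }

Derivation:
Seed the family with 𝒢 together with ∅ and X: { {}, { α }, { α, γ }, { β, γ }, X }.
Step 1: 1 new —
  { β }  = X∖{ α, γ }
  [6 total]
Step 2 adds 1:
  { α, β }  = { β } ∪ { α }
  [7 total]
Step 3. New:
  { γ }  = X∖{ α, β }
  [8 total]
Step 4: already closed under ᶜ and ∪.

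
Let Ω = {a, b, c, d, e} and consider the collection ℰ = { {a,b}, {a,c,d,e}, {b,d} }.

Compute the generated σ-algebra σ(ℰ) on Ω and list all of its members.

Initial family (5 sets): { ∅, {a,b}, {b,d}, {a,c,d,e}, Ω }.
Step 1: +4 →
  {b}  = complement {a,c,d,e}
  {a,b,d}  = {a,b} ∪ {b,d}
  {a,c,e}  = complement {b,d}
  {c,d,e}  = complement {a,b}
  [9 total]
Step 2: +3 →
  {c,e}  = complement {a,b,d}
  {a,b,c,e}  = {a,b} ∪ {a,c,e}
  {b,c,d,e}  = {c,d,e} ∪ {b}
  [12 total]
Step 3: 3 new —
  {a}  = complement {b,c,d,e}
  {d}  = complement {a,b,c,e}
  {b,c,e}  = {b} ∪ {c,e}
  [15 total]
Step 4: 1 new —
  {a,d}  = complement {b,c,e}
  [16 total]
Step 5: already closed under ᶜ and ∪.

Hence σ(ℰ) has 16 members: { ∅, {a}, {b}, {d}, {a,b}, {a,d}, {b,d}, {c,e}, {a,b,d}, {a,c,e}, {b,c,e}, {c,d,e}, {a,b,c,e}, {a,c,d,e}, {b,c,d,e}, Ω }.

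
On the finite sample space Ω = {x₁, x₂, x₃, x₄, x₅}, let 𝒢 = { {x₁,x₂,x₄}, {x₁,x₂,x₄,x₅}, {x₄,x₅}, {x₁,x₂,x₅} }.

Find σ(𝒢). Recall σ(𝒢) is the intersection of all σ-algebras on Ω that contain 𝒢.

|σ(𝒢)| = 16.  σ(𝒢) = { ∅, {x₃}, {x₄}, {x₅}, {x₁,x₂}, {x₃,x₄}, {x₃,x₅}, {x₄,x₅}, {x₁,x₂,x₃}, {x₁,x₂,x₄}, {x₁,x₂,x₅}, {x₃,x₄,x₅}, {x₁,x₂,x₃,x₄}, {x₁,x₂,x₃,x₅}, {x₁,x₂,x₄,x₅}, Ω }

Derivation:
Begin from { ∅, {x₄,x₅}, {x₁,x₂,x₄}, {x₁,x₂,x₅}, {x₁,x₂,x₄,x₅}, Ω } (that is, 𝒢 plus ∅ and Ω).
Step 1 adds 4:
  {x₃}  = ᶜ of {x₁,x₂,x₄,x₅}
  {x₃,x₄}  = ᶜ of {x₁,x₂,x₅}
  {x₃,x₅}  = ᶜ of {x₁,x₂,x₄}
  {x₁,x₂,x₃}  = ᶜ of {x₄,x₅}
  [10 total]
Step 2: +3 →
  {x₃,x₄,x₅}  = {x₃,x₄} ∪ {x₄,x₅}
  {x₁,x₂,x₃,x₄}  = {x₃,x₄} ∪ {x₁,x₂,x₃}
  {x₁,x₂,x₃,x₅}  = {x₁,x₂,x₃} ∪ {x₁,x₂,x₅}
  [13 total]
Step 3: 3 new —
  {x₄}  = ᶜ of {x₁,x₂,x₃,x₅}
  {x₅}  = ᶜ of {x₁,x₂,x₃,x₄}
  {x₁,x₂}  = ᶜ of {x₃,x₄,x₅}
  [16 total]
Step 4: closed — nothing new.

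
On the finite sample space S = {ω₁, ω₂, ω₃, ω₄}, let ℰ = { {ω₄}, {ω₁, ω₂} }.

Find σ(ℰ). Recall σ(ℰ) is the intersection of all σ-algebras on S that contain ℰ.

Take S₀ = ℰ ∪ {∅, S} = { {}, {ω₄}, {ω₁, ω₂}, S }.
Iteration 1: 3 new —
  {ω₃, ω₄}  = ᶜ of {ω₁, ω₂}
  {ω₁, ω₂, ω₃}  = ᶜ of {ω₄}
  {ω₁, ω₂, ω₄}  = {ω₁, ω₂} ∪ {ω₄}
  — 7 sets.
Iteration 2. New:
  {ω₃}  = ᶜ of {ω₁, ω₂, ω₄}
  — 8 sets.
Iteration 3: already closed under ᶜ and ∪.

Therefore σ(ℰ) = { {}, {ω₃}, {ω₄}, {ω₁, ω₂}, {ω₃, ω₄}, {ω₁, ω₂, ω₃}, {ω₁, ω₂, ω₄}, S } (|σ(ℰ)| = 8).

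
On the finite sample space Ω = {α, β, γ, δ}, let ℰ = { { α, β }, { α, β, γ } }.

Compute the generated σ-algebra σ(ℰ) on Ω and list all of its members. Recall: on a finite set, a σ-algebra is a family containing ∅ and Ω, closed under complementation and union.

Initial family (4 sets): { {  }, { α, β }, { α, β, γ }, Ω }.
Iteration 1: 2 new —
  { δ }  = { α, β, γ }ᶜ
  { γ, δ }  = { α, β }ᶜ
  — 6 sets.
Iteration 2 adds 1:
  { α, β, δ }  = { α, β } ∪ { δ }
  — 7 sets.
Iteration 3: +1 →
  { γ }  = { α, β, δ }ᶜ
  — 8 sets.
Iteration 4: closed — nothing new.

Therefore σ(ℰ) = { {  }, { γ }, { δ }, { α, β }, { γ, δ }, { α, β, γ }, { α, β, δ }, Ω } (|σ(ℰ)| = 8).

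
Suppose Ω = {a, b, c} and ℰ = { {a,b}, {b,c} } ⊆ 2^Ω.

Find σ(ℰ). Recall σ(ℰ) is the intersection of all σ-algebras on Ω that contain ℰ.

Take S₀ = ℰ ∪ {∅, Ω} = { {}, {a,b}, {b,c}, Ω }.
Pass 1. New:
  {a}  = ᶜ of {b,c}
  {c}  = ᶜ of {a,b}
  |family| = 6
Pass 2: +1 →
  {a,c}  = {c} ∪ {a}
  |family| = 7
Pass 3: +1 →
  {b}  = ᶜ of {a,c}
  |family| = 8
Pass 4 adds nothing — fixpoint reached.

σ(ℰ) = { {}, {a}, {b}, {c}, {a,b}, {a,c}, {b,c}, Ω }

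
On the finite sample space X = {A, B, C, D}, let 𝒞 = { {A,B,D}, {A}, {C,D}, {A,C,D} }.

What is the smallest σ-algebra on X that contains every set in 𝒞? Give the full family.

Initial family (6 sets): { ∅, {A}, {C,D}, {A,B,D}, {A,C,D}, X }.
Pass 1 (4 new):
  {B}  = complement {A,C,D}
  {C}  = complement {A,B,D}
  {A,B}  = complement {C,D}
  {B,C,D}  = complement {A}
  [10 total]
Pass 2: +3 →
  {A,C}  = {C} ∪ {A}
  {B,C}  = {B} ∪ {C}
  {A,B,C}  = {A,B} ∪ {C}
  [13 total]
Pass 3: 3 new —
  {D}  = complement {A,B,C}
  {A,D}  = complement {B,C}
  {B,D}  = complement {A,C}
  [16 total]
Pass 4: closed — nothing new.

|σ(𝒞)| = 16.  σ(𝒞) = { ∅, {A}, {B}, {C}, {D}, {A,B}, {A,C}, {A,D}, {B,C}, {B,D}, {C,D}, {A,B,C}, {A,B,D}, {A,C,D}, {B,C,D}, X }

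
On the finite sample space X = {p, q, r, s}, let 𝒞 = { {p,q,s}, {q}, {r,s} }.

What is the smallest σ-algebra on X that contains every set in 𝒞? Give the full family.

Seed the family with 𝒞 together with ∅ and X: { {}, {q}, {r,s}, {p,q,s}, X }.
Iteration 1: 4 new —
  {r}  = complement {p,q,s}
  {p,q}  = complement {r,s}
  {p,r,s}  = complement {q}
  {q,r,s}  = {r,s} ∪ {q}
  (now 9)
Iteration 2: +3 →
  {p}  = complement {q,r,s}
  {q,r}  = {q} ∪ {r}
  {p,q,r}  = {p,q} ∪ {r}
  (now 12)
Iteration 3. New:
  {s}  = complement {p,q,r}
  {p,r}  = {r} ∪ {p}
  {p,s}  = complement {q,r}
  (now 15)
Iteration 4. New:
  {q,s}  = complement {p,r}
  (now 16)
Iteration 5: closed — nothing new.

Hence σ(𝒞) has 16 members: { {}, {p}, {q}, {r}, {s}, {p,q}, {p,r}, {p,s}, {q,r}, {q,s}, {r,s}, {p,q,r}, {p,q,s}, {p,r,s}, {q,r,s}, X }.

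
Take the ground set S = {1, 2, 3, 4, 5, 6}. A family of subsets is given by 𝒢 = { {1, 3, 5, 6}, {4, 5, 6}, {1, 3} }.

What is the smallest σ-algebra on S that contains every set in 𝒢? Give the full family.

σ(𝒢) (16 sets): { ∅, {2}, {4}, {1, 3}, {2, 4}, {5, 6}, {1, 2, 3}, {1, 3, 4}, {2, 5, 6}, {4, 5, 6}, {1, 2, 3, 4}, {1, 3, 5, 6}, {2, 4, 5, 6}, {1, 2, 3, 5, 6}, {1, 3, 4, 5, 6}, S }

Trace:
Take S₀ = 𝒢 ∪ {∅, S} = { ∅, {1, 3}, {4, 5, 6}, {1, 3, 5, 6}, S }.
Round 1: 4 new —
  {2, 4}  = complement {1, 3, 5, 6}
  {1, 2, 3}  = complement {4, 5, 6}
  {2, 4, 5, 6}  = complement {1, 3}
  {1, 3, 4, 5, 6}  = {1, 3, 5, 6} ∪ {4, 5, 6}
  [9 total]
Round 2: +3 →
  {2}  = complement {1, 3, 4, 5, 6}
  {1, 2, 3, 4}  = {1, 2, 3} ∪ {2, 4}
  {1, 2, 3, 5, 6}  = {1, 3, 5, 6} ∪ {1, 2, 3}
  [12 total]
Round 3 adds 2:
  {4}  = complement {1, 2, 3, 5, 6}
  {5, 6}  = complement {1, 2, 3, 4}
  [14 total]
Round 4: 2 new —
  {1, 3, 4}  = {1, 3} ∪ {4}
  {2, 5, 6}  = {5, 6} ∪ {2}
  [16 total]
Round 5: already closed under ᶜ and ∪.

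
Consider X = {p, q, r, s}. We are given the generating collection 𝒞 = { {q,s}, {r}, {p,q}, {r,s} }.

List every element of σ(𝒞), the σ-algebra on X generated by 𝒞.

Take S₀ = 𝒞 ∪ {∅, X} = { ∅, {r}, {p,q}, {q,s}, {r,s}, X }.
Iteration 1: 4 new —
  {p,r}  = X∖{q,s}
  {p,q,r}  = {r} ∪ {p,q}
  {p,q,s}  = X∖{r}
  {q,r,s}  = {r} ∪ {q,s}
  |family| = 10
Iteration 2: +3 →
  {p}  = X∖{q,r,s}
  {s}  = X∖{p,q,r}
  {p,r,s}  = {r,s} ∪ {p,r}
  |family| = 13
Iteration 3. New:
  {q}  = X∖{p,r,s}
  {p,s}  = {s} ∪ {p}
  |family| = 15
Iteration 4: 1 new —
  {q,r}  = X∖{p,s}
  |family| = 16
Iteration 5: stable.

Hence σ(𝒞) has 16 members: { ∅, {p}, {q}, {r}, {s}, {p,q}, {p,r}, {p,s}, {q,r}, {q,s}, {r,s}, {p,q,r}, {p,q,s}, {p,r,s}, {q,r,s}, X }.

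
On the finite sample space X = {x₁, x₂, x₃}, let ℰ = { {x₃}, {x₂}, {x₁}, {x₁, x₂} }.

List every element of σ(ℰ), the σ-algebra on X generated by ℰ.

Answer: σ(ℰ) = { {}, {x₁}, {x₂}, {x₃}, {x₁, x₂}, {x₁, x₃}, {x₂, x₃}, X }

Derivation:
Take S₀ = ℰ ∪ {∅, X} = { {}, {x₁}, {x₂}, {x₃}, {x₁, x₂}, X }.
Round 1: 2 new —
  {x₁, x₃}  = complement {x₂}
  {x₂, x₃}  = complement {x₁}
  |family| = 8
Round 2: stable.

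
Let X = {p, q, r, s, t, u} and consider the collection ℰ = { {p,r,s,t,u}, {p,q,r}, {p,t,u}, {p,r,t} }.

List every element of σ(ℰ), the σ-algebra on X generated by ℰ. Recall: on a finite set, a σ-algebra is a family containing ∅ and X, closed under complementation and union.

Answer: σ(ℰ) = { ∅, {p}, {q}, {r}, {s}, {t}, {u}, {p,q}, {p,r}, {p,s}, {p,t}, {p,u}, {q,r}, {q,s}, {q,t}, {q,u}, {r,s}, {r,t}, {r,u}, {s,t}, {s,u}, {t,u}, {p,q,r}, {p,q,s}, {p,q,t}, {p,q,u}, {p,r,s}, {p,r,t}, {p,r,u}, {p,s,t}, {p,s,u}, {p,t,u}, {q,r,s}, {q,r,t}, {q,r,u}, {q,s,t}, {q,s,u}, {q,t,u}, {r,s,t}, {r,s,u}, {r,t,u}, {s,t,u}, {p,q,r,s}, {p,q,r,t}, {p,q,r,u}, {p,q,s,t}, {p,q,s,u}, {p,q,t,u}, {p,r,s,t}, {p,r,s,u}, {p,r,t,u}, {p,s,t,u}, {q,r,s,t}, {q,r,s,u}, {q,r,t,u}, {q,s,t,u}, {r,s,t,u}, {p,q,r,s,t}, {p,q,r,s,u}, {p,q,r,t,u}, {p,q,s,t,u}, {p,r,s,t,u}, {q,r,s,t,u}, X }

Working:
Initial family (6 sets): { ∅, {p,q,r}, {p,r,t}, {p,t,u}, {p,r,s,t,u}, X }.
Step 1: +7 →
  {q}  = {p,r,s,t,u}ᶜ
  {q,r,s}  = {p,t,u}ᶜ
  {q,s,u}  = {p,r,t}ᶜ
  {s,t,u}  = {p,q,r}ᶜ
  {p,q,r,t}  = {p,q,r} ∪ {p,r,t}
  {p,r,t,u}  = {p,t,u} ∪ {p,r,t}
  {p,q,r,t,u}  = {p,q,r} ∪ {p,t,u}
  (now 13)
Step 2 (12 new):
  {s}  = {p,q,r,t,u}ᶜ
  {q,s}  = {p,r,t,u}ᶜ
  {s,u}  = {p,q,r,t}ᶜ
  {p,q,r,s}  = {p,q,r} ∪ {q,r,s}
  {p,q,t,u}  = {q} ∪ {p,t,u}
  {p,s,t,u}  = {p,t,u} ∪ {s,t,u}
  {q,r,s,u}  = {q,s,u} ∪ {q,r,s}
  {q,s,t,u}  = {q,s,u} ∪ {s,t,u}
  {p,q,r,s,t}  = {q,r,s} ∪ {p,r,t}
  {p,q,r,s,u}  = {q,s,u} ∪ {p,q,r}
  {p,q,s,t,u}  = {q,s,u} ∪ {p,t,u}
  {q,r,s,t,u}  = {q,r,s} ∪ {s,t,u}
  (now 25)
Step 3: 10 new —
  {p}  = {q,r,s,t,u}ᶜ
  {r}  = {p,q,s,t,u}ᶜ
  {t}  = {p,q,r,s,u}ᶜ
  {u}  = {p,q,r,s,t}ᶜ
  {p,r}  = {q,s,t,u}ᶜ
  {p,t}  = {q,r,s,u}ᶜ
  {q,r}  = {p,s,t,u}ᶜ
  {r,s}  = {p,q,t,u}ᶜ
  {t,u}  = {p,q,r,s}ᶜ
  {p,r,s,t}  = {p,r,t} ∪ {s}
  (now 35)
Step 4: 28 new —
  {p,q}  = {p} ∪ {q}
  {p,s}  = {p} ∪ {s}
  {p,u}  = {p} ∪ {u}
  {q,t}  = {q} ∪ {t}
  {q,u}  = {p,r,s,t}ᶜ
  {r,t}  = {t} ∪ {r}
  {r,u}  = {u} ∪ {r}
  {s,t}  = {t} ∪ {s}
  {p,q,s}  = {p} ∪ {q,s}
  {p,q,t}  = {q} ∪ {p,t}
  {p,r,s}  = {r,s} ∪ {p}
  {p,r,u}  = {u} ∪ {p,r}
  {p,s,t}  = {p,t} ∪ {s}
  {p,s,u}  = {p} ∪ {s,u}
  {q,r,t}  = {t} ∪ {q,r}
  {q,r,u}  = {u} ∪ {q,r}
  {q,s,t}  = {t} ∪ {q,s}
  {q,t,u}  = {t,u} ∪ {q}
  {r,s,t}  = {r,s} ∪ {t}
  {r,s,u}  = {r,s} ∪ {u}
  {r,t,u}  = {t,u} ∪ {r}
  {p,q,r,u}  = {p,q,r} ∪ {u}
  {p,q,s,t}  = {p,t} ∪ {q,s}
  {p,q,s,u}  = {q,s,u} ∪ {p}
  {p,r,s,u}  = {p,r} ∪ {s,u}
  {q,r,s,t}  = {t} ∪ {q,r,s}
  {q,r,t,u}  = {t,u} ∪ {q,r}
  {r,s,t,u}  = {r,s} ∪ {t,u}
  (now 63)
Step 5: +1 →
  {p,q,u}  = {r,s,t}ᶜ
  (now 64)
Step 6: closed — nothing new.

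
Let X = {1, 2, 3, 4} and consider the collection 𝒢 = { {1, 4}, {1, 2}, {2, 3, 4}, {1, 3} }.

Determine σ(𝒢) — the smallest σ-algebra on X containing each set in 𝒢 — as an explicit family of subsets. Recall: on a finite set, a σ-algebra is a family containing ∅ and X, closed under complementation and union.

Take S₀ = 𝒢 ∪ {∅, X} = { {}, {1, 2}, {1, 3}, {1, 4}, {2, 3, 4}, X }.
Pass 1. New:
  {1}  = X∖{2, 3, 4}
  {2, 3}  = X∖{1, 4}
  {2, 4}  = X∖{1, 3}
  {3, 4}  = X∖{1, 2}
  {1, 2, 3}  = {1, 2} ∪ {1, 3}
  {1, 2, 4}  = {1, 4} ∪ {1, 2}
  {1, 3, 4}  = {1, 4} ∪ {1, 3}
  [13 total]
Pass 2. New:
  {2}  = X∖{1, 3, 4}
  {3}  = X∖{1, 2, 4}
  {4}  = X∖{1, 2, 3}
  [16 total]
Pass 3: closed — nothing new.

σ(𝒢) = { {}, {1}, {2}, {3}, {4}, {1, 2}, {1, 3}, {1, 4}, {2, 3}, {2, 4}, {3, 4}, {1, 2, 3}, {1, 2, 4}, {1, 3, 4}, {2, 3, 4}, X }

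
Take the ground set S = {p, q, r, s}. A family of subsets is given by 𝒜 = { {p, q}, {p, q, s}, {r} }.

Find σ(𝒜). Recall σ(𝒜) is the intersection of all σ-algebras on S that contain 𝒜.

Initial family (5 sets): { {}, {r}, {p, q}, {p, q, s}, S }.
Step 1 (2 new):
  {r, s}  = complement {p, q}
  {p, q, r}  = {r} ∪ {p, q}
  [7 total]
Step 2 adds 1:
  {s}  = complement {p, q, r}
  [8 total]
After Step 3 the family is unchanged; done.

Therefore σ(𝒜) = { {}, {r}, {s}, {p, q}, {r, s}, {p, q, r}, {p, q, s}, S } (|σ(𝒜)| = 8).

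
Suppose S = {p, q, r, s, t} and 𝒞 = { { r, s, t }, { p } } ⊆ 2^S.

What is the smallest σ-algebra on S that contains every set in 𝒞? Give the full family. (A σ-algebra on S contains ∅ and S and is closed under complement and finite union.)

|σ(𝒞)| = 8.  σ(𝒞) = { ∅, { p }, { q }, { p, q }, { r, s, t }, { p, r, s, t }, { q, r, s, t }, S }

Working:
Take S₀ = 𝒞 ∪ {∅, S} = { ∅, { p }, { r, s, t }, S }.
Pass 1: 3 new —
  { p, q }  = S∖{ r, s, t }
  { p, r, s, t }  = { p } ∪ { r, s, t }
  { q, r, s, t }  = S∖{ p }
  [7 total]
Pass 2 (1 new):
  { q }  = S∖{ p, r, s, t }
  [8 total]
Pass 3 adds nothing — fixpoint reached.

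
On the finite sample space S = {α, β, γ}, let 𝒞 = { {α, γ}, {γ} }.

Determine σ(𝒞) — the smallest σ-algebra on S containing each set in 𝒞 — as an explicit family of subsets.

Seed the family with 𝒞 together with ∅ and S: { {}, {γ}, {α, γ}, S }.
Pass 1: +2 →
  {β}  = S∖{α, γ}
  {α, β}  = S∖{γ}
  |family| = 6
Pass 2: +1 →
  {β, γ}  = {γ} ∪ {β}
  |family| = 7
Pass 3: 1 new —
  {α}  = S∖{β, γ}
  |family| = 8
After Pass 4 the family is unchanged; done.

Therefore σ(𝒞) = { {}, {α}, {β}, {γ}, {α, β}, {α, γ}, {β, γ}, S } (|σ(𝒞)| = 8).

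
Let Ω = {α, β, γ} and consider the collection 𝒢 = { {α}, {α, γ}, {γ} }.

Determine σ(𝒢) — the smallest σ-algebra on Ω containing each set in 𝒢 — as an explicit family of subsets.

Take S₀ = 𝒢 ∪ {∅, Ω} = { {}, {α}, {γ}, {α, γ}, Ω }.
Pass 1 (3 new):
  {β}  = {α, γ}ᶜ
  {α, β}  = {γ}ᶜ
  {β, γ}  = {α}ᶜ
  [8 total]
Pass 2: already closed under ᶜ and ∪.

Therefore σ(𝒢) = { {}, {α}, {β}, {γ}, {α, β}, {α, γ}, {β, γ}, Ω } (|σ(𝒢)| = 8).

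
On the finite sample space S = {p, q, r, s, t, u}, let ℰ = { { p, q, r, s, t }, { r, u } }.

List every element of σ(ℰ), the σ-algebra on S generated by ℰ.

Begin from { {}, { r, u }, { p, q, r, s, t }, S } (that is, ℰ plus ∅ and S).
Iteration 1: 2 new —
  { u }  = S∖{ p, q, r, s, t }
  { p, q, s, t }  = S∖{ r, u }
  |family| = 6
Iteration 2. New:
  { p, q, s, t, u }  = { p, q, s, t } ∪ { u }
  |family| = 7
Iteration 3 (1 new):
  { r }  = S∖{ p, q, s, t, u }
  |family| = 8
Iteration 4: already closed under ᶜ and ∪.

|σ(ℰ)| = 8.  σ(ℰ) = { {}, { r }, { u }, { r, u }, { p, q, s, t }, { p, q, r, s, t }, { p, q, s, t, u }, S }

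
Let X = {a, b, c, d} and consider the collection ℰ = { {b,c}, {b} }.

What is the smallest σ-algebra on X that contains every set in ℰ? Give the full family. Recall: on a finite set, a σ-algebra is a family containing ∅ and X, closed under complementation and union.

Initial family (4 sets): { {}, {b}, {b,c}, X }.
Step 1: 2 new —
  {a,d}  = X∖{b,c}
  {a,c,d}  = X∖{b}
  [6 total]
Step 2: +1 →
  {a,b,d}  = {a,d} ∪ {b}
  [7 total]
Step 3 adds 1:
  {c}  = X∖{a,b,d}
  [8 total]
Step 4: closed — nothing new.

σ(ℰ) = { {}, {b}, {c}, {a,d}, {b,c}, {a,b,d}, {a,c,d}, X }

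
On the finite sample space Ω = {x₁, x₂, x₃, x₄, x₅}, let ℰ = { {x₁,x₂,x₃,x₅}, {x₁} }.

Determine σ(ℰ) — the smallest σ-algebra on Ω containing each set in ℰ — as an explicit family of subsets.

|σ(ℰ)| = 8.  σ(ℰ) = { {}, {x₁}, {x₄}, {x₁,x₄}, {x₂,x₃,x₅}, {x₁,x₂,x₃,x₅}, {x₂,x₃,x₄,x₅}, Ω }

Derivation:
Start: ℰ ∪ {∅, Ω} = { {}, {x₁}, {x₁,x₂,x₃,x₅}, Ω }.
Pass 1: +2 →
  {x₄}  = Ω∖{x₁,x₂,x₃,x₅}
  {x₂,x₃,x₄,x₅}  = Ω∖{x₁}
  — 6 sets.
Pass 2. New:
  {x₁,x₄}  = {x₄} ∪ {x₁}
  — 7 sets.
Pass 3 (1 new):
  {x₂,x₃,x₅}  = Ω∖{x₁,x₄}
  — 8 sets.
Pass 4: closed — nothing new.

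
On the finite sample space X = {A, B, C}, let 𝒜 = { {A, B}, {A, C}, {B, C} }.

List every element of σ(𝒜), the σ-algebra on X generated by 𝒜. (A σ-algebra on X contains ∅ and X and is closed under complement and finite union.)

Answer: σ(𝒜) = { {}, {A}, {B}, {C}, {A, B}, {A, C}, {B, C}, X }

Derivation:
Seed the family with 𝒜 together with ∅ and X: { {}, {A, B}, {A, C}, {B, C}, X }.
Pass 1: 3 new —
  {A}  = {B, C}ᶜ
  {B}  = {A, C}ᶜ
  {C}  = {A, B}ᶜ
  |family| = 8
Pass 2: no new sets; the family is a σ-algebra.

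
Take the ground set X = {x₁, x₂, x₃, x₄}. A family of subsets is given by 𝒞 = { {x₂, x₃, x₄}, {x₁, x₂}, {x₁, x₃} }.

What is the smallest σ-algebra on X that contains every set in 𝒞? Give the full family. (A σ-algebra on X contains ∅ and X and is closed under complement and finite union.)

σ(𝒞) = { ∅, {x₁}, {x₂}, {x₃}, {x₄}, {x₁, x₂}, {x₁, x₃}, {x₁, x₄}, {x₂, x₃}, {x₂, x₄}, {x₃, x₄}, {x₁, x₂, x₃}, {x₁, x₂, x₄}, {x₁, x₃, x₄}, {x₂, x₃, x₄}, X }

Check:
Initial family (5 sets): { ∅, {x₁, x₂}, {x₁, x₃}, {x₂, x₃, x₄}, X }.
Step 1. New:
  {x₁}  = X∖{x₂, x₃, x₄}
  {x₂, x₄}  = X∖{x₁, x₃}
  {x₃, x₄}  = X∖{x₁, x₂}
  {x₁, x₂, x₃}  = {x₁, x₂} ∪ {x₁, x₃}
  — 9 sets.
Step 2: 3 new —
  {x₄}  = X∖{x₁, x₂, x₃}
  {x₁, x₂, x₄}  = {x₁, x₂} ∪ {x₂, x₄}
  {x₁, x₃, x₄}  = {x₃, x₄} ∪ {x₁, x₃}
  — 12 sets.
Step 3 (3 new):
  {x₂}  = X∖{x₁, x₃, x₄}
  {x₃}  = X∖{x₁, x₂, x₄}
  {x₁, x₄}  = {x₄} ∪ {x₁}
  — 15 sets.
Step 4 adds 1:
  {x₂, x₃}  = X∖{x₁, x₄}
  — 16 sets.
Step 5: stable.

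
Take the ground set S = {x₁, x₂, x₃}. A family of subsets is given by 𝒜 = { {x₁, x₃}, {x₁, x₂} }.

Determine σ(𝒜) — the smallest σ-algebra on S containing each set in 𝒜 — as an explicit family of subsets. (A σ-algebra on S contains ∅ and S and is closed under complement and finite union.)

Initial family (4 sets): { {}, {x₁, x₂}, {x₁, x₃}, S }.
Iteration 1. New:
  {x₂}  = ᶜ of {x₁, x₃}
  {x₃}  = ᶜ of {x₁, x₂}
  (now 6)
Iteration 2: 1 new —
  {x₂, x₃}  = {x₃} ∪ {x₂}
  (now 7)
Iteration 3 (1 new):
  {x₁}  = ᶜ of {x₂, x₃}
  (now 8)
Iteration 4: stable.

Therefore σ(𝒜) = { {}, {x₁}, {x₂}, {x₃}, {x₁, x₂}, {x₁, x₃}, {x₂, x₃}, S } (|σ(𝒜)| = 8).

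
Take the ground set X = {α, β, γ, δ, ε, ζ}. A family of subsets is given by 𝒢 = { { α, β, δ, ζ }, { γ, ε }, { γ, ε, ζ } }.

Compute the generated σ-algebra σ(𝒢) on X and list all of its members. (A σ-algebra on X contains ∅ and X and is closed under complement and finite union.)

σ(𝒢) (8 sets): { {}, { ζ }, { γ, ε }, { α, β, δ }, { γ, ε, ζ }, { α, β, δ, ζ }, { α, β, γ, δ, ε }, X }

Trace:
Seed the family with 𝒢 together with ∅ and X: { {}, { γ, ε }, { γ, ε, ζ }, { α, β, δ, ζ }, X }.
Pass 1 adds 1:
  { α, β, δ }  = X∖{ γ, ε, ζ }
  |family| = 6
Pass 2. New:
  { α, β, γ, δ, ε }  = { γ, ε } ∪ { α, β, δ }
  |family| = 7
Pass 3: 1 new —
  { ζ }  = X∖{ α, β, γ, δ, ε }
  |family| = 8
After Pass 4 the family is unchanged; done.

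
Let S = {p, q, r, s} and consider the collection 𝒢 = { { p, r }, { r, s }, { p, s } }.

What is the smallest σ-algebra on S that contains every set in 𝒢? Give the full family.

Initial family (5 sets): { {  }, { p, r }, { p, s }, { r, s }, S }.
Iteration 1 adds 4:
  { p, q }  = ᶜ of { r, s }
  { q, r }  = ᶜ of { p, s }
  { q, s }  = ᶜ of { p, r }
  { p, r, s }  = { r, s } ∪ { p, s }
  |family| = 9
Iteration 2 adds 4:
  { q }  = ᶜ of { p, r, s }
  { p, q, r }  = { p, q } ∪ { q, r }
  { p, q, s }  = { p, q } ∪ { p, s }
  { q, r, s }  = { r, s } ∪ { q, r }
  |family| = 13
Iteration 3 (3 new):
  { p }  = ᶜ of { q, r, s }
  { r }  = ᶜ of { p, q, s }
  { s }  = ᶜ of { p, q, r }
  |family| = 16
Iteration 4 adds nothing — fixpoint reached.

Hence σ(𝒢) has 16 members: { {  }, { p }, { q }, { r }, { s }, { p, q }, { p, r }, { p, s }, { q, r }, { q, s }, { r, s }, { p, q, r }, { p, q, s }, { p, r, s }, { q, r, s }, S }.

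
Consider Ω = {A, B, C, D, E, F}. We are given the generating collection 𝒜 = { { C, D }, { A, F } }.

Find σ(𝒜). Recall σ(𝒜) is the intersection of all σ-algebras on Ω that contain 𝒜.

Start: 𝒜 ∪ {∅, Ω} = { {  }, { A, F }, { C, D }, Ω }.
Iteration 1: +3 →
  { A, B, E, F }  = Ω∖{ C, D }
  { A, C, D, F }  = { C, D } ∪ { A, F }
  { B, C, D, E }  = Ω∖{ A, F }
  [7 total]
Iteration 2 (1 new):
  { B, E }  = Ω∖{ A, C, D, F }
  [8 total]
Iteration 3 adds nothing — fixpoint reached.

Therefore σ(𝒜) = { {  }, { A, F }, { B, E }, { C, D }, { A, B, E, F }, { A, C, D, F }, { B, C, D, E }, Ω } (|σ(𝒜)| = 8).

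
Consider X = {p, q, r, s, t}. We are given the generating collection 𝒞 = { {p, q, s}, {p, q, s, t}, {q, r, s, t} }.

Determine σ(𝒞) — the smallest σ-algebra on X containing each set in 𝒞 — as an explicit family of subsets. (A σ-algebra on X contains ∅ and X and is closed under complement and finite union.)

Take S₀ = 𝒞 ∪ {∅, X} = { ∅, {p, q, s}, {p, q, s, t}, {q, r, s, t}, X }.
Round 1: +3 →
  {p}  = {q, r, s, t}ᶜ
  {r}  = {p, q, s, t}ᶜ
  {r, t}  = {p, q, s}ᶜ
  |family| = 8
Round 2 adds 3:
  {p, r}  = {r} ∪ {p}
  {p, r, t}  = {r, t} ∪ {p}
  {p, q, r, s}  = {r} ∪ {p, q, s}
  |family| = 11
Round 3: +3 →
  {t}  = {p, q, r, s}ᶜ
  {q, s}  = {p, r, t}ᶜ
  {q, s, t}  = {p, r}ᶜ
  |family| = 14
Round 4 (2 new):
  {p, t}  = {t} ∪ {p}
  {q, r, s}  = {r} ∪ {q, s}
  |family| = 16
Round 5: closed — nothing new.

|σ(𝒞)| = 16.  σ(𝒞) = { ∅, {p}, {r}, {t}, {p, r}, {p, t}, {q, s}, {r, t}, {p, q, s}, {p, r, t}, {q, r, s}, {q, s, t}, {p, q, r, s}, {p, q, s, t}, {q, r, s, t}, X }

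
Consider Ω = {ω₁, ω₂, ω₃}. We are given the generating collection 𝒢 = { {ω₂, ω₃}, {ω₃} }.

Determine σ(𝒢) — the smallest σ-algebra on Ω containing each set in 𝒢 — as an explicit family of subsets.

Seed the family with 𝒢 together with ∅ and Ω: { ∅, {ω₃}, {ω₂, ω₃}, Ω }.
Iteration 1 adds 2:
  {ω₁}  = {ω₂, ω₃}ᶜ
  {ω₁, ω₂}  = {ω₃}ᶜ
  |family| = 6
Iteration 2. New:
  {ω₁, ω₃}  = {ω₃} ∪ {ω₁}
  |family| = 7
Iteration 3 adds 1:
  {ω₂}  = {ω₁, ω₃}ᶜ
  |family| = 8
Iteration 4: no new sets; the family is a σ-algebra.

Therefore σ(𝒢) = { ∅, {ω₁}, {ω₂}, {ω₃}, {ω₁, ω₂}, {ω₁, ω₃}, {ω₂, ω₃}, Ω } (|σ(𝒢)| = 8).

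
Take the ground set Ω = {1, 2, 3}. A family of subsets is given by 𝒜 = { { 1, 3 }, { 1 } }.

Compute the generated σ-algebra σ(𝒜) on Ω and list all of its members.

Start: 𝒜 ∪ {∅, Ω} = { {}, { 1 }, { 1, 3 }, Ω }.
Round 1 adds 2:
  { 2 }  = { 1, 3 }ᶜ
  { 2, 3 }  = { 1 }ᶜ
  [6 total]
Round 2 (1 new):
  { 1, 2 }  = { 2 } ∪ { 1 }
  [7 total]
Round 3 adds 1:
  { 3 }  = { 1, 2 }ᶜ
  [8 total]
Round 4: closed — nothing new.

Therefore σ(𝒜) = { {}, { 1 }, { 2 }, { 3 }, { 1, 2 }, { 1, 3 }, { 2, 3 }, Ω } (|σ(𝒜)| = 8).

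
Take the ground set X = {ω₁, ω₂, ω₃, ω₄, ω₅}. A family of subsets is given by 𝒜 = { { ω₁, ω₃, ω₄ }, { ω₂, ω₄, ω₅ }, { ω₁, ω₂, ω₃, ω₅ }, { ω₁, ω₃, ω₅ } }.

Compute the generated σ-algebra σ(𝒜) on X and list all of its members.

Initial family (6 sets): { ∅, { ω₁, ω₃, ω₄ }, { ω₁, ω₃, ω₅ }, { ω₂, ω₄, ω₅ }, { ω₁, ω₂, ω₃, ω₅ }, X }.
Step 1: 5 new —
  { ω₄ }  = ᶜ of { ω₁, ω₂, ω₃, ω₅ }
  { ω₁, ω₃ }  = ᶜ of { ω₂, ω₄, ω₅ }
  { ω₂, ω₄ }  = ᶜ of { ω₁, ω₃, ω₅ }
  { ω₂, ω₅ }  = ᶜ of { ω₁, ω₃, ω₄ }
  { ω₁, ω₃, ω₄, ω₅ }  = { ω₁, ω₃, ω₄ } ∪ { ω₁, ω₃, ω₅ }
Step 2 (2 new):
  { ω₂ }  = ᶜ of { ω₁, ω₃, ω₄, ω₅ }
  { ω₁, ω₂, ω₃, ω₄ }  = { ω₁, ω₃, ω₄ } ∪ { ω₂, ω₄ }
Step 3 (2 new):
  { ω₅ }  = ᶜ of { ω₁, ω₂, ω₃, ω₄ }
  { ω₁, ω₂, ω₃ }  = { ω₁, ω₃ } ∪ { ω₂ }
Step 4: 1 new —
  { ω₄, ω₅ }  = ᶜ of { ω₁, ω₂, ω₃ }
Step 5: no new sets; the family is a σ-algebra.

|σ(𝒜)| = 16.  σ(𝒜) = { ∅, { ω₂ }, { ω₄ }, { ω₅ }, { ω₁, ω₃ }, { ω₂, ω₄ }, { ω₂, ω₅ }, { ω₄, ω₅ }, { ω₁, ω₂, ω₃ }, { ω₁, ω₃, ω₄ }, { ω₁, ω₃, ω₅ }, { ω₂, ω₄, ω₅ }, { ω₁, ω₂, ω₃, ω₄ }, { ω₁, ω₂, ω₃, ω₅ }, { ω₁, ω₃, ω₄, ω₅ }, X }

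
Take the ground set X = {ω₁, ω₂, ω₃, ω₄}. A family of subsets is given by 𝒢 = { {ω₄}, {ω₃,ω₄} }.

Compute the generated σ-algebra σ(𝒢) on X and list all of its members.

σ(𝒢) (8 sets): { {}, {ω₃}, {ω₄}, {ω₁,ω₂}, {ω₃,ω₄}, {ω₁,ω₂,ω₃}, {ω₁,ω₂,ω₄}, X }

Working:
Seed the family with 𝒢 together with ∅ and X: { {}, {ω₄}, {ω₃,ω₄}, X }.
Round 1 (2 new):
  {ω₁,ω₂}  = {ω₃,ω₄}ᶜ
  {ω₁,ω₂,ω₃}  = {ω₄}ᶜ
Round 2: 1 new —
  {ω₁,ω₂,ω₄}  = {ω₁,ω₂} ∪ {ω₄}
Round 3 (1 new):
  {ω₃}  = {ω₁,ω₂,ω₄}ᶜ
Round 4: already closed under ᶜ and ∪.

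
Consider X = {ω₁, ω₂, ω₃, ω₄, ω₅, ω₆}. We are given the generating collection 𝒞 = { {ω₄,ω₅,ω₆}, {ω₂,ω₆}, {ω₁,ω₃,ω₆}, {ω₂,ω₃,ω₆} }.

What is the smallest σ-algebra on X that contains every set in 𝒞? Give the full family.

Take S₀ = 𝒞 ∪ {∅, X} = { ∅, {ω₂,ω₆}, {ω₁,ω₃,ω₆}, {ω₂,ω₃,ω₆}, {ω₄,ω₅,ω₆}, X }.
Pass 1 adds 8:
  {ω₁,ω₂,ω₃}  = X∖{ω₄,ω₅,ω₆}
  {ω₁,ω₄,ω₅}  = X∖{ω₂,ω₃,ω₆}
  {ω₂,ω₄,ω₅}  = X∖{ω₁,ω₃,ω₆}
  {ω₁,ω₂,ω₃,ω₆}  = {ω₁,ω₃,ω₆} ∪ {ω₂,ω₃,ω₆}
  {ω₁,ω₃,ω₄,ω₅}  = X∖{ω₂,ω₆}
  {ω₂,ω₄,ω₅,ω₆}  = {ω₂,ω₆} ∪ {ω₄,ω₅,ω₆}
  {ω₁,ω₃,ω₄,ω₅,ω₆}  = {ω₁,ω₃,ω₆} ∪ {ω₄,ω₅,ω₆}
  {ω₂,ω₃,ω₄,ω₅,ω₆}  = {ω₂,ω₃,ω₆} ∪ {ω₄,ω₅,ω₆}
  [14 total]
Pass 2 (8 new):
  {ω₁}  = X∖{ω₂,ω₃,ω₄,ω₅,ω₆}
  {ω₂}  = X∖{ω₁,ω₃,ω₄,ω₅,ω₆}
  {ω₁,ω₃}  = X∖{ω₂,ω₄,ω₅,ω₆}
  {ω₄,ω₅}  = X∖{ω₁,ω₂,ω₃,ω₆}
  {ω₁,ω₂,ω₄,ω₅}  = {ω₁,ω₄,ω₅} ∪ {ω₂,ω₄,ω₅}
  {ω₁,ω₄,ω₅,ω₆}  = {ω₁,ω₄,ω₅} ∪ {ω₄,ω₅,ω₆}
  {ω₁,ω₂,ω₃,ω₄,ω₅}  = {ω₁,ω₄,ω₅} ∪ {ω₁,ω₂,ω₃}
  {ω₁,ω₂,ω₄,ω₅,ω₆}  = {ω₁,ω₄,ω₅} ∪ {ω₂,ω₆}
  [22 total]
Pass 3: +6 →
  {ω₃}  = X∖{ω₁,ω₂,ω₄,ω₅,ω₆}
  {ω₆}  = X∖{ω₁,ω₂,ω₃,ω₄,ω₅}
  {ω₁,ω₂}  = {ω₂} ∪ {ω₁}
  {ω₂,ω₃}  = X∖{ω₁,ω₄,ω₅,ω₆}
  {ω₃,ω₆}  = X∖{ω₁,ω₂,ω₄,ω₅}
  {ω₁,ω₂,ω₆}  = {ω₂,ω₆} ∪ {ω₁}
  [28 total]
Pass 4: +4 →
  {ω₁,ω₆}  = {ω₆} ∪ {ω₁}
  {ω₃,ω₄,ω₅}  = X∖{ω₁,ω₂,ω₆}
  {ω₂,ω₃,ω₄,ω₅}  = {ω₄,ω₅} ∪ {ω₂,ω₃}
  {ω₃,ω₄,ω₅,ω₆}  = X∖{ω₁,ω₂}
  [32 total]
Pass 5: already closed under ᶜ and ∪.

Hence σ(𝒞) has 32 members: { ∅, {ω₁}, {ω₂}, {ω₃}, {ω₆}, {ω₁,ω₂}, {ω₁,ω₃}, {ω₁,ω₆}, {ω₂,ω₃}, {ω₂,ω₆}, {ω₃,ω₆}, {ω₄,ω₅}, {ω₁,ω₂,ω₃}, {ω₁,ω₂,ω₆}, {ω₁,ω₃,ω₆}, {ω₁,ω₄,ω₅}, {ω₂,ω₃,ω₆}, {ω₂,ω₄,ω₅}, {ω₃,ω₄,ω₅}, {ω₄,ω₅,ω₆}, {ω₁,ω₂,ω₃,ω₆}, {ω₁,ω₂,ω₄,ω₅}, {ω₁,ω₃,ω₄,ω₅}, {ω₁,ω₄,ω₅,ω₆}, {ω₂,ω₃,ω₄,ω₅}, {ω₂,ω₄,ω₅,ω₆}, {ω₃,ω₄,ω₅,ω₆}, {ω₁,ω₂,ω₃,ω₄,ω₅}, {ω₁,ω₂,ω₄,ω₅,ω₆}, {ω₁,ω₃,ω₄,ω₅,ω₆}, {ω₂,ω₃,ω₄,ω₅,ω₆}, X }.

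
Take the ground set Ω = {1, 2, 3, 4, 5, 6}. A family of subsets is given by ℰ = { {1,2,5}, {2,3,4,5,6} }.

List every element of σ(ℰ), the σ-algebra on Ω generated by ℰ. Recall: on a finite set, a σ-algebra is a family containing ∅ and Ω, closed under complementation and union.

Answer: σ(ℰ) = { {}, {1}, {2,5}, {1,2,5}, {3,4,6}, {1,3,4,6}, {2,3,4,5,6}, Ω }

Trace:
Initial family (4 sets): { {}, {1,2,5}, {2,3,4,5,6}, Ω }.
Iteration 1. New:
  {1}  = complement {2,3,4,5,6}
  {3,4,6}  = complement {1,2,5}
  |family| = 6
Iteration 2: +1 →
  {1,3,4,6}  = {3,4,6} ∪ {1}
  |family| = 7
Iteration 3 adds 1:
  {2,5}  = complement {1,3,4,6}
  |family| = 8
Iteration 4 adds nothing — fixpoint reached.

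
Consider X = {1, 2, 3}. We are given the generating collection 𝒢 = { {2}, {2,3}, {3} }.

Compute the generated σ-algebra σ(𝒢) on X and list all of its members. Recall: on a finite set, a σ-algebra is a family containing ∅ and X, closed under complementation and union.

σ(𝒢) = { {}, {1}, {2}, {3}, {1,2}, {1,3}, {2,3}, X }

Check:
Start: 𝒢 ∪ {∅, X} = { {}, {2}, {3}, {2,3}, X }.
Iteration 1: +3 →
  {1}  = ᶜ of {2,3}
  {1,2}  = ᶜ of {3}
  {1,3}  = ᶜ of {2}
  [8 total]
Iteration 2: closed — nothing new.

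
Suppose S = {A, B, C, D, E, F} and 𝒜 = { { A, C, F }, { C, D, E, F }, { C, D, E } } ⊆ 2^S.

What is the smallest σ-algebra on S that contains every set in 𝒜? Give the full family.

Start: 𝒜 ∪ {∅, S} = { {}, { A, C, F }, { C, D, E }, { C, D, E, F }, S }.
Round 1 (4 new):
  { A, B }  = { C, D, E, F }ᶜ
  { A, B, F }  = { C, D, E }ᶜ
  { B, D, E }  = { A, C, F }ᶜ
  { A, C, D, E, F }  = { C, D, E } ∪ { A, C, F }
  [9 total]
Round 2: 7 new —
  { B }  = { A, C, D, E, F }ᶜ
  { A, B, C, F }  = { A, B } ∪ { A, C, F }
  { A, B, D, E }  = { A, B } ∪ { B, D, E }
  { B, C, D, E }  = { C, D, E } ∪ { B, D, E }
  { A, B, C, D, E }  = { C, D, E } ∪ { A, B }
  { A, B, D, E, F }  = { A, B, F } ∪ { B, D, E }
  { B, C, D, E, F }  = { C, D, E, F } ∪ { B, D, E }
  [16 total]
Round 3 adds 6:
  { A }  = { B, C, D, E, F }ᶜ
  { C }  = { A, B, D, E, F }ᶜ
  { F }  = { A, B, C, D, E }ᶜ
  { A, F }  = { B, C, D, E }ᶜ
  { C, F }  = { A, B, D, E }ᶜ
  { D, E }  = { A, B, C, F }ᶜ
  [22 total]
Round 4 adds 10:
  { A, C }  = { C } ∪ { A }
  { B, C }  = { B } ∪ { C }
  { B, F }  = { B } ∪ { F }
  { A, B, C }  = { A, B } ∪ { C }
  { A, D, E }  = { D, E } ∪ { A }
  { B, C, F }  = { B } ∪ { C, F }
  { D, E, F }  = { F } ∪ { D, E }
  { A, C, D, E }  = { C, D, E } ∪ { A }
  { A, D, E, F }  = { A, F } ∪ { D, E }
  { B, D, E, F }  = { F } ∪ { B, D, E }
  [32 total]
Round 5: already closed under ᶜ and ∪.

|σ(𝒜)| = 32.  σ(𝒜) = { {}, { A }, { B }, { C }, { F }, { A, B }, { A, C }, { A, F }, { B, C }, { B, F }, { C, F }, { D, E }, { A, B, C }, { A, B, F }, { A, C, F }, { A, D, E }, { B, C, F }, { B, D, E }, { C, D, E }, { D, E, F }, { A, B, C, F }, { A, B, D, E }, { A, C, D, E }, { A, D, E, F }, { B, C, D, E }, { B, D, E, F }, { C, D, E, F }, { A, B, C, D, E }, { A, B, D, E, F }, { A, C, D, E, F }, { B, C, D, E, F }, S }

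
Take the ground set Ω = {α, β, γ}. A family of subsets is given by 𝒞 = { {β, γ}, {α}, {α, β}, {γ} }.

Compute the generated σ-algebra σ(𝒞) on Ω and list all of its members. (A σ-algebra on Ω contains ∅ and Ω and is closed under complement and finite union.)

Initial family (6 sets): { {}, {α}, {γ}, {α, β}, {β, γ}, Ω }.
Round 1: +1 →
  {α, γ}  = {γ} ∪ {α}
  |family| = 7
Round 2: +1 →
  {β}  = {α, γ}ᶜ
  |family| = 8
Round 3: already closed under ᶜ and ∪.

Therefore σ(𝒞) = { {}, {α}, {β}, {γ}, {α, β}, {α, γ}, {β, γ}, Ω } (|σ(𝒞)| = 8).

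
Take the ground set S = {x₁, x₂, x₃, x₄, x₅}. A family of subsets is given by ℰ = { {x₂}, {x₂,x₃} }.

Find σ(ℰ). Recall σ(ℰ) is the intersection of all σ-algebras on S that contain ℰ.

Begin from { ∅, {x₂}, {x₂,x₃}, S } (that is, ℰ plus ∅ and S).
Pass 1 (2 new):
  {x₁,x₄,x₅}  = complement {x₂,x₃}
  {x₁,x₃,x₄,x₅}  = complement {x₂}
  [6 total]
Pass 2: +1 →
  {x₁,x₂,x₄,x₅}  = {x₁,x₄,x₅} ∪ {x₂}
  [7 total]
Pass 3. New:
  {x₃}  = complement {x₁,x₂,x₄,x₅}
  [8 total]
Pass 4: no new sets; the family is a σ-algebra.

Hence σ(ℰ) has 8 members: { ∅, {x₂}, {x₃}, {x₂,x₃}, {x₁,x₄,x₅}, {x₁,x₂,x₄,x₅}, {x₁,x₃,x₄,x₅}, S }.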